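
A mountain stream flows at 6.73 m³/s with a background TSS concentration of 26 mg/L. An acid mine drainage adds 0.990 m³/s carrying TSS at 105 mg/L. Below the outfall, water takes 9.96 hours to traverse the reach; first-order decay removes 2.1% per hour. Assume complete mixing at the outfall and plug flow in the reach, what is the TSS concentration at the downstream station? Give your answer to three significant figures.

Mixed concentration C = ΣQC/ΣQ = (6.730·26.00 + 0.9900·105.0) / 7.720 = 278.9/7.720 = 36.13 mg/L.
2.1%/h lost → k = −ln(1 − 0.021) = 0.02122 h⁻¹.
Decay over the reach: 36.13·exp(−kt) = 36.13·0.8095 = 29.25 mg/L.

29.2 mg/L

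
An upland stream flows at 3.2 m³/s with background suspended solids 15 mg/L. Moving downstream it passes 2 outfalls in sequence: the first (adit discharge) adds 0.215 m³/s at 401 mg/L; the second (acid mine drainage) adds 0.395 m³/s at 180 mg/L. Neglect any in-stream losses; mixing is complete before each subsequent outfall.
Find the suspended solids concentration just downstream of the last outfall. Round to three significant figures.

Outfall 1: combined Q = 3.415 m³/s; C = (3.200·15.00 + 0.2150·401.0)/3.415 = 39.30 mg/L.
Outfall 2: combined Q = 3.810 m³/s; C = (3.415·39.30 + 0.3950·180.0)/3.810 = 53.89 mg/L.

53.9 mg/L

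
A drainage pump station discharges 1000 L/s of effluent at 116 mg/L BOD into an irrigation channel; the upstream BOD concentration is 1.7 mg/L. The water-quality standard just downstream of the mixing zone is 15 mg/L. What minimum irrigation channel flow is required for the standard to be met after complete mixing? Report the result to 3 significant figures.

7590 L/s

Set C_mix = 15: (Q·1.700 + 1000·116.0) / (Q + 1000) = 15
→ Q = 1000·(116.0 − 15)/(15 − 1.700) = 7594 L/s.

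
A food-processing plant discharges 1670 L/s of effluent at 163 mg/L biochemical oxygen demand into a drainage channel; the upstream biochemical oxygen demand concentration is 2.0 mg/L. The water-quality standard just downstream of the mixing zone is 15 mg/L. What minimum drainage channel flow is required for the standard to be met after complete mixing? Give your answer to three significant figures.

19000 L/s

Set C_mix = 15: (Q·2.000 + 1670·163.0) / (Q + 1670) = 15
→ Q = 1670·(163.0 − 15)/(15 − 2.000) = 19010 L/s.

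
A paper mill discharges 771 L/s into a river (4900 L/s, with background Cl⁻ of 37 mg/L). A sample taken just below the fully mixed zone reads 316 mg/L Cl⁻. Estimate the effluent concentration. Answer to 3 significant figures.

2090 mg/L

Mass balance: 4900·37.00 + 771.0·Cₑ = 5671·316.0
→ Cₑ = (5671·316.0 − 4900·37.00) / 771.0 = 2089 mg/L.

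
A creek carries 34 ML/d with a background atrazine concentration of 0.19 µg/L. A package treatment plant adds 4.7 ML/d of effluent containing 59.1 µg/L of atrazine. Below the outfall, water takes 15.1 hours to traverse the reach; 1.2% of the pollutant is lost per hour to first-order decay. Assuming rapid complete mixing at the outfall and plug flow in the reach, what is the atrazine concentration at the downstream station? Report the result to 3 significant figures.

6.12 µg/L

After mixing, C = (34.00·0.1900 + 4.700·59.10) / 38.70 = 284.2/38.70 = 7.344 µg/L.
1.2%/h lost → k = −ln(1 − 0.012) = 0.01207 h⁻¹.
After decay, C = 7.344 × e^(−kt) = 7.344 × 0.8334 = 6.121 µg/L.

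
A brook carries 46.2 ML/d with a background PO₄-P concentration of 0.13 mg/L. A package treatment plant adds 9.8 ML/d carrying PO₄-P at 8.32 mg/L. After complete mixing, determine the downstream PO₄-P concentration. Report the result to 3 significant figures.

Flow-weighted average: C = (46.20·0.1300 + 9.800·8.320) / 56.00 = 87.54/56.00 = 1.563 mg/L.

1.56 mg/L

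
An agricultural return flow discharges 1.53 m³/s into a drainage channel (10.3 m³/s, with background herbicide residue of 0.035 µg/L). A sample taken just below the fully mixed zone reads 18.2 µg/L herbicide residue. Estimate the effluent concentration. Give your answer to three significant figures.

Mass balance: 10.30·0.03500 + 1.530·Cₑ = 11.83·18.20
→ Cₑ = (11.83·18.20 − 10.30·0.03500) / 1.530 = 140.5 µg/L.

140 µg/L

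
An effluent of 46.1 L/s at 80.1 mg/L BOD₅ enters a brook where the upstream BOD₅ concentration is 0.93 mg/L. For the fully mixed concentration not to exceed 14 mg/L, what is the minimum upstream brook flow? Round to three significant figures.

Set C_mix = 14: (Q·0.9300 + 46.10·80.10) / (Q + 46.10) = 14
→ Q = 46.10·(80.10 − 14)/(14 − 0.9300) = 233.1 L/s.

233 L/s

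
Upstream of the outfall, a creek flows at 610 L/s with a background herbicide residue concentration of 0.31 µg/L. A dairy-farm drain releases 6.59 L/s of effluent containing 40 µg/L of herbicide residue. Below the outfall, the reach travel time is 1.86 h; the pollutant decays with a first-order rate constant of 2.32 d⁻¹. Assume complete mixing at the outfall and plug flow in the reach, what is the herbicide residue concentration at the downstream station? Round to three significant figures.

Mixed concentration C = ΣQC/ΣQ = (610.0·0.3100 + 6.590·40.00) / 616.6 = 452.7/616.6 = 0.7342 µg/L.
After decay, C = 0.7342 × e^(−kt) = 0.7342 × 0.8354 = 0.6134 µg/L.

0.613 µg/L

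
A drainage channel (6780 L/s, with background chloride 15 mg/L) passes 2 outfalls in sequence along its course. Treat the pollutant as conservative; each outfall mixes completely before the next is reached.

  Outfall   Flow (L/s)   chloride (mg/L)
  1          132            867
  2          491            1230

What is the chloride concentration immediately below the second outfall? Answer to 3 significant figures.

111 mg/L

Below outfall 1: Q → 6912 L/s, C = (6780·15.00 + 132.0·867.0)/6912 = 31.27 mg/L.
Below outfall 2: Q → 7403 L/s, C = (6912·31.27 + 491.0·1230)/7403 = 110.8 mg/L.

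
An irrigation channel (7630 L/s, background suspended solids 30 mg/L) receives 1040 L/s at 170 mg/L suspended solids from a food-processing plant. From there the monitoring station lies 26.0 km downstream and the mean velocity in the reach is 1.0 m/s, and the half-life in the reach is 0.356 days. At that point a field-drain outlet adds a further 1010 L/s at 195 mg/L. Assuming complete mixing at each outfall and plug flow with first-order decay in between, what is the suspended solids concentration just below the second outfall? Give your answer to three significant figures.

Flow-weighted average: C = (7630·30.00 + 1040·170.0) / 8670 = 405700/8670 = 46.79 mg/L; combined flow 8670 L/s.
Travel time t = 26.0·1000 / 1.0 = 26000 s = 7.222 h.
Half-life 0.356 d → k = ln 2 / 0.356 = 1.947 d⁻¹.
Applying C = C₀e^(−kt): 46.79 × 0.5566 = 26.05 mg/L.
Second outfall: C = (8670·26.05 + 1010·195.0)/9680 = 43.67 mg/L.

43.7 mg/L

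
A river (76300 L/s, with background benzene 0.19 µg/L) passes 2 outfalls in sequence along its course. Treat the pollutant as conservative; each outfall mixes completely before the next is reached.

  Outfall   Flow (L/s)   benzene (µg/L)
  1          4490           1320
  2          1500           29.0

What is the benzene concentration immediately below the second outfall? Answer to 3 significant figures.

72.7 µg/L

Below outfall 1: Q → 80790 L/s, C = (76300·0.1900 + 4490·1320)/80790 = 73.54 µg/L.
Below outfall 2: Q → 82290 L/s, C = (80790·73.54 + 1500·29.00)/82290 = 72.73 µg/L.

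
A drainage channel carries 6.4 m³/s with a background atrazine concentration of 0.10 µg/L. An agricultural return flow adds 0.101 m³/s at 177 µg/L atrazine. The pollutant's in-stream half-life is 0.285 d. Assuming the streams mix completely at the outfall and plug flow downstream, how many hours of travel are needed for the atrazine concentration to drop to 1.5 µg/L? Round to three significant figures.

After mixing, C = (6.400·0.1000 + 0.1010·177.0) / 6.501 = 18.52/6.501 = 2.848 µg/L.
Half-life 0.285 d → k = ln 2 / 0.285 = 2.432 d⁻¹.
2.848·exp(−k·t) = 1.5 → t = ln(2.848/1.5)/k = 22780 s = 6.328 h.

6.33 h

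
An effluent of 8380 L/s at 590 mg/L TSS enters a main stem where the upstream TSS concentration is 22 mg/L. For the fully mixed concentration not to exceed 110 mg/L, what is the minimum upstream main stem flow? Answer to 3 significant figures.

45700 L/s

Set C_mix = 110: (Q·22.00 + 8380·590.0) / (Q + 8380) = 110
→ Q = 8380·(590.0 − 110)/(110 − 22.00) = 45710 L/s.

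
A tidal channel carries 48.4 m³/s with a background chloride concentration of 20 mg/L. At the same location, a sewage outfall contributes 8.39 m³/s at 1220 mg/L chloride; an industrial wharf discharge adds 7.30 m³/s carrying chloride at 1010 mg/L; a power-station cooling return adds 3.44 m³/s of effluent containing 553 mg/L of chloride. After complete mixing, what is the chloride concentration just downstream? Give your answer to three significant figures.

Mass balance: C = (48.40·20.00 + 8.390·1220 + 7.300·1010 + 3.440·553.0) / 67.53 = 20480/67.53 = 303.3 mg/L.

303 mg/L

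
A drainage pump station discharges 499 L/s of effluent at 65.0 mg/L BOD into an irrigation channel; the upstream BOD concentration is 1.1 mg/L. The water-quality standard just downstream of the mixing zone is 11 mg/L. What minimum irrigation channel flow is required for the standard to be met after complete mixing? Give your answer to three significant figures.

Set C_mix = 11: (Q·1.100 + 499.0·65.00) / (Q + 499.0) = 11
→ Q = 499.0·(65.00 − 11)/(11 − 1.100) = 2722 L/s.

2720 L/s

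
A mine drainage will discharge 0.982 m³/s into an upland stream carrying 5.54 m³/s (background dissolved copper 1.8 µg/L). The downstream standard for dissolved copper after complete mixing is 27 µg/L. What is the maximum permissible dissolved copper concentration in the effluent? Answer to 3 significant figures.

169 µg/L

At the limit, (Qr·Cr + Qe·Cₑ)/(Qr + Qe) = 27:
Cₑ = (6.522·27 − 5.540·1.800) / 0.9820 = 169.2 µg/L.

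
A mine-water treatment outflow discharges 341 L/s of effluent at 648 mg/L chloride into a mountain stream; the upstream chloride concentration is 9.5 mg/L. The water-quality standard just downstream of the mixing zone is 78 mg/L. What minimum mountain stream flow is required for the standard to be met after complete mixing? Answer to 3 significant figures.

2840 L/s

Set C_mix = 78: (Q·9.500 + 341.0·648.0) / (Q + 341.0) = 78
→ Q = 341.0·(648.0 − 78)/(78 − 9.500) = 2838 L/s.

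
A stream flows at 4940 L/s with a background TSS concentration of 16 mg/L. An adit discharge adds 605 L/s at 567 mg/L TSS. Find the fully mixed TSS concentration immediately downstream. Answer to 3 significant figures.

After mixing, C = (4940·16.00 + 605.0·567.0) / 5545 = 422100/5545 = 76.12 mg/L.

76.1 mg/L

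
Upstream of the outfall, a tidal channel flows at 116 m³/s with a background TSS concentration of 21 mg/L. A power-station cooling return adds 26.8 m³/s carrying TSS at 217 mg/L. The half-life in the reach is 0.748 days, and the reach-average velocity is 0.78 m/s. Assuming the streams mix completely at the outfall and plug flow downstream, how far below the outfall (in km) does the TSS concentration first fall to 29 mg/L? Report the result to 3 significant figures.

50.1 km

Flow-weighted average: C = (116.0·21.00 + 26.80·217.0) / 142.8 = 8252/142.8 = 57.78 mg/L.
Half-life 0.748 d → k = ln 2 / 0.748 = 0.9267 d⁻¹.
Set 57.78·exp(−k·t) = 29 → t = ln(57.78/29)/k = 64280 s = 17.86 h.
Distance = v·t = 0.78·64280 = 50140 m = 50.14 km.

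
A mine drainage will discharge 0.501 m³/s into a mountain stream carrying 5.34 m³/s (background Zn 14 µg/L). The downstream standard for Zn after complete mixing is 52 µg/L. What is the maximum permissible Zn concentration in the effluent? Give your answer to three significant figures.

457 µg/L

At the limit, (Qr·Cr + Qe·Cₑ)/(Qr + Qe) = 52:
Cₑ = (5.841·52 − 5.340·14.00) / 0.5010 = 457.0 µg/L.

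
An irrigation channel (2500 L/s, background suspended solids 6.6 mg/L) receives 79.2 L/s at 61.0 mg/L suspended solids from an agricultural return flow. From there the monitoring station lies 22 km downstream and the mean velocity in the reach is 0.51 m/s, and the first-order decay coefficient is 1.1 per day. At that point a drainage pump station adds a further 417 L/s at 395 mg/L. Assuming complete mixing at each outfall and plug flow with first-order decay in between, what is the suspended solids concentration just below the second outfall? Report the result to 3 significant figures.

59.1 mg/L

Mixed concentration C = ΣQC/ΣQ = (2500·6.600 + 79.20·61.00) / 2579 = 21330/2579 = 8.270 mg/L; combined flow 2579 L/s.
Travel time t = 22·1000 / 0.51 = 43140 s = 11.98 h.
First-order decay: C = 8.270·exp(−k·t) = 8.270·0.5774 = 4.775 mg/L.
Second outfall: C = (2579·4.775 + 417.0·395.0)/2996 = 59.09 mg/L.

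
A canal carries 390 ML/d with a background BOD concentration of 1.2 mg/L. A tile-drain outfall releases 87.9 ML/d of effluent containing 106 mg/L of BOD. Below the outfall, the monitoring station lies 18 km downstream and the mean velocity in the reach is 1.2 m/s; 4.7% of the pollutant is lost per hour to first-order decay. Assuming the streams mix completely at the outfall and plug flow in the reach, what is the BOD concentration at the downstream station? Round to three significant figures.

After mixing, C = (390.0·1.200 + 87.90·106.0) / 477.9 = 9785/477.9 = 20.48 mg/L.
Travel time t = 18·1000 / 1.2 = 15000 s = 4.167 h.
4.7%/h lost → k = −ln(1 − 0.047) = 0.04814 h⁻¹.
First-order decay: C = 20.48·exp(−k·t) = 20.48·0.8183 = 16.75 mg/L.

16.8 mg/L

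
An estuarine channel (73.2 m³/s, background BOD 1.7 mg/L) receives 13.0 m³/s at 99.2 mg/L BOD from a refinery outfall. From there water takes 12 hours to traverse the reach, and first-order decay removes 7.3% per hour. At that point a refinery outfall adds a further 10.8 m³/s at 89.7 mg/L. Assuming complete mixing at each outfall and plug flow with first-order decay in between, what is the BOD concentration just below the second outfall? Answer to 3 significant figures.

15.9 mg/L

Mass balance: C = (73.20·1.700 + 13.00·99.20) / 86.20 = 1414/86.20 = 16.40 mg/L; combined flow 86.20 m³/s.
7.3%/h lost → k = −ln(1 − 0.073) = 0.07580 h⁻¹.
After decay, C = 16.40 × e^(−kt) = 16.40 × 0.4027 = 6.606 mg/L.
At the second outfall, C = (86.20·6.606 + 10.80·89.70) / (86.20 + 10.80) = 15.86 mg/L.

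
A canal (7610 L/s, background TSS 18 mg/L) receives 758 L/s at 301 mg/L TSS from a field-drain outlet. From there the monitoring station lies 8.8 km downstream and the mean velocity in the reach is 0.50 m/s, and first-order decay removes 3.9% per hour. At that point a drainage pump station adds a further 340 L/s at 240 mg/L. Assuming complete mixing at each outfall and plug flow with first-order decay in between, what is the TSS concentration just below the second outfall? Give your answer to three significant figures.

43.9 mg/L

Flow-weighted average: C = (7610·18.00 + 758.0·301.0) / 8368 = 365100/8368 = 43.64 mg/L; combined flow 8368 L/s.
Travel time t = 8.8·1000 / 0.50 = 17600 s = 4.889 h.
3.9%/h lost → k = −ln(1 − 0.039) = 0.03978 h⁻¹.
After decay, C = 43.64 × e^(−kt) = 43.64 × 0.8233 = 35.92 mg/L.
Second outfall: C = (8368·35.92 + 340.0·240.0)/8708 = 43.89 mg/L.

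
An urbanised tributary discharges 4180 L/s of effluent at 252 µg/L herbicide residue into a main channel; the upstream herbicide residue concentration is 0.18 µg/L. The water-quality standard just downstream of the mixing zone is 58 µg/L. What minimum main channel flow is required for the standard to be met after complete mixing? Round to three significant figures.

14000 L/s

Set C_mix = 58: (Q·0.1800 + 4180·252.0) / (Q + 4180) = 58
→ Q = 4180·(252.0 − 58)/(58 − 0.1800) = 14020 L/s.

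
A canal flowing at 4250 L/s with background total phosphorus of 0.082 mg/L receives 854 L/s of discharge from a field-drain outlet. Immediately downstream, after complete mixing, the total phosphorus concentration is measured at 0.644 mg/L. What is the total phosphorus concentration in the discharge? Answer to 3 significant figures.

Mass balance: 4250·0.08200 + 854.0·Cₑ = 5104·0.6440
→ Cₑ = (5104·0.6440 − 4250·0.08200) / 854.0 = 3.441 mg/L.

3.44 mg/L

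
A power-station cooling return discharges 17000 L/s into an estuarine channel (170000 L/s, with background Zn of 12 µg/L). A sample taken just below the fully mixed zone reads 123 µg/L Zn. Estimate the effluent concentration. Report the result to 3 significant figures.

1230 µg/L

Mass balance: 170000·12.00 + 17000·Cₑ = 187000·123.0
→ Cₑ = (187000·123.0 − 170000·12.00) / 17000 = 1233 µg/L.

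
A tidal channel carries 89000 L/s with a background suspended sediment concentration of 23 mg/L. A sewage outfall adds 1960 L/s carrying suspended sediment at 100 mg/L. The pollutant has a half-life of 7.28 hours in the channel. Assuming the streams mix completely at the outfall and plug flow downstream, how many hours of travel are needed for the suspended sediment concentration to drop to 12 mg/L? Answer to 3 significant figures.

7.56 h

Flow-weighted average: C = (89000·23.00 + 1960·100.0) / 90960 = 2243000/90960 = 24.66 mg/L.
Half-life 7.28 h → k = ln 2 / 7.28 = 0.09521 h⁻¹ = 2.285 d⁻¹.
24.66·exp(−k·t) = 12 → t = ln(24.66/12)/k = 27230 s = 7.565 h.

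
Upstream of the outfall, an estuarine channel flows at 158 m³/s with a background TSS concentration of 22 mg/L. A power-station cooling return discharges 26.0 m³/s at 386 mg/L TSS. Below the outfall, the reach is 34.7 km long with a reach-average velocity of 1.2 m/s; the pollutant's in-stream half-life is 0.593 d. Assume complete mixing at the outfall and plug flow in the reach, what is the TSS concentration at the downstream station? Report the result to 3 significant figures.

Flow-weighted average: C = (158.0·22.00 + 26.00·386.0) / 184.0 = 13510/184.0 = 73.43 mg/L.
Travel time t = 34.7·1000 / 1.2 = 28920 s = 8.032 h.
Half-life 0.593 d → k = ln 2 / 0.593 = 1.169 d⁻¹.
Applying C = C₀e^(−kt): 73.43 × 0.6762 = 49.66 mg/L.

49.7 mg/L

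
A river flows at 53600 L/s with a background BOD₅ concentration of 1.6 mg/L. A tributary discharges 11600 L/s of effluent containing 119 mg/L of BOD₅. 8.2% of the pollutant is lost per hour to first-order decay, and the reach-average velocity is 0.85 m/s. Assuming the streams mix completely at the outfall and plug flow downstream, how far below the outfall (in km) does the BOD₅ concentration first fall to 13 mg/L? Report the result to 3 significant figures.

Mixed concentration C = ΣQC/ΣQ = (53600·1.600 + 11600·119.0) / 65200 = 1466000/65200 = 22.49 mg/L.
8.2%/h lost → k = −ln(1 − 0.082) = 0.08556 h⁻¹.
Set 22.49·exp(−k·t) = 13 → t = ln(22.49/13)/k = 23060 s = 6.405 h.
Distance = v·t = 0.85·23060 = 19600 m = 19.60 km.

19.6 km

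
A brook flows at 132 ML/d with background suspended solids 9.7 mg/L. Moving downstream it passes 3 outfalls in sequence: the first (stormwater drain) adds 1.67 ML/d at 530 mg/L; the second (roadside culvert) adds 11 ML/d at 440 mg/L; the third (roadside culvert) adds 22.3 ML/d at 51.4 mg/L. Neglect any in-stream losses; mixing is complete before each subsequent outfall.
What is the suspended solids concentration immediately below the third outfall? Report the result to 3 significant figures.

48.8 mg/L

Outfall 1: combined Q = 133.7 ML/d; C = (132.0·9.700 + 1.670·530.0)/133.7 = 16.20 mg/L.
Outfall 2: combined Q = 144.7 ML/d; C = (133.7·16.20 + 11.00·440.0)/144.7 = 48.42 mg/L.
Outfall 3: combined Q = 167.0 ML/d; C = (144.7·48.42 + 22.30·51.40)/167.0 = 48.82 mg/L.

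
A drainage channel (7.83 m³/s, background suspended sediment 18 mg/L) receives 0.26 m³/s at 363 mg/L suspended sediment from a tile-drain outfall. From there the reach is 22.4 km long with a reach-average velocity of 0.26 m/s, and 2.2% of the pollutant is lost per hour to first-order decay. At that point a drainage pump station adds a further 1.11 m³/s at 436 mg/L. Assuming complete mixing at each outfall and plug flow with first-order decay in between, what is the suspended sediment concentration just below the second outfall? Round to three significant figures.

Conservation of mass: C = (7.830·18.00 + 0.2600·363.0) / 8.090 = 235.3/8.090 = 29.09 mg/L; combined flow 8.090 m³/s.
Travel time t = 22.4·1000 / 0.26 = 86150 s = 23.93 h.
2.2%/h lost → k = −ln(1 − 0.022) = 0.02225 h⁻¹.
Applying C = C₀e^(−kt): 29.09 × 0.5872 = 17.08 mg/L.
At the second outfall, C = (8.090·17.08 + 1.110·436.0) / (8.090 + 1.110) = 67.62 mg/L.

67.6 mg/L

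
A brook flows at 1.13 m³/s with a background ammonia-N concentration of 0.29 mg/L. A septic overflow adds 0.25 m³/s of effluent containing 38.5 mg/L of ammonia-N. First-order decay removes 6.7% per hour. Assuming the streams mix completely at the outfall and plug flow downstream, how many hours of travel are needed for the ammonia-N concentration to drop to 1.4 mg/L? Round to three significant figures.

23.6 h

Conservation of mass: C = (1.130·0.2900 + 0.2500·38.50) / 1.380 = 9.953/1.380 = 7.212 mg/L.
6.7%/h lost → k = −ln(1 − 0.067) = 0.06935 h⁻¹.
7.212·exp(−k·t) = 1.4 → t = ln(7.212/1.4)/k = 85100 s = 23.64 h.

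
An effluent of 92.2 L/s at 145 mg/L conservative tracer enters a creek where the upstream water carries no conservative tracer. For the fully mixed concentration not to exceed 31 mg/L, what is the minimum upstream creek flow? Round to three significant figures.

339 L/s

Set C_mix = 31: (Q·0 + 92.20·145.0) / (Q + 92.20) = 31
→ Q = 92.20·(145.0 − 31)/(31 − 0) = 339.1 L/s.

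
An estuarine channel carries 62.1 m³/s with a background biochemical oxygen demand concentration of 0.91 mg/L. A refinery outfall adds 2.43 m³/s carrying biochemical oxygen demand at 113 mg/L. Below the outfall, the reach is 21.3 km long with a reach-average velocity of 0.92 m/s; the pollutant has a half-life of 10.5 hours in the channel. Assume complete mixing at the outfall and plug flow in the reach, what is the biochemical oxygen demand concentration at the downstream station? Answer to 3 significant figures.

3.36 mg/L

Flow-weighted average: C = (62.10·0.9100 + 2.430·113.0) / 64.53 = 331.1/64.53 = 5.131 mg/L.
Travel time t = 21.3·1000 / 0.92 = 23150 s = 6.431 h.
Half-life 10.5 h → k = ln 2 / 10.5 = 0.06601 h⁻¹ = 1.584 d⁻¹.
Applying C = C₀e^(−kt): 5.131 × 0.6541 = 3.356 mg/L.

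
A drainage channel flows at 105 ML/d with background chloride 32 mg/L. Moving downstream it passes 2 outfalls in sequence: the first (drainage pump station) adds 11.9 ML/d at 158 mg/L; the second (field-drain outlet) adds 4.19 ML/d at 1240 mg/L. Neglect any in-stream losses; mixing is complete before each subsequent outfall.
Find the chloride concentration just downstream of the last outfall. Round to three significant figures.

86.2 mg/L

Outfall 1: combined Q = 116.9 ML/d; C = (105.0·32.00 + 11.90·158.0)/116.9 = 44.83 mg/L.
Outfall 2: combined Q = 121.1 ML/d; C = (116.9·44.83 + 4.190·1240)/121.1 = 86.18 mg/L.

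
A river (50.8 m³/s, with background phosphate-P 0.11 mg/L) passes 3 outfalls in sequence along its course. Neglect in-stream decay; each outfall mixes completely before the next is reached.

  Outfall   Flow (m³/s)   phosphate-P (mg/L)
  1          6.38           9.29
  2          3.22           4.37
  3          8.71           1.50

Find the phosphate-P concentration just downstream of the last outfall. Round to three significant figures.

Outfall 1: combined Q = 57.18 m³/s; C = (50.80·0.1100 + 6.380·9.290)/57.18 = 1.134 mg/L.
Outfall 2: combined Q = 60.40 m³/s; C = (57.18·1.134 + 3.220·4.370)/60.40 = 1.307 mg/L.
Outfall 3: combined Q = 69.11 m³/s; C = (60.40·1.307 + 8.710·1.500)/69.11 = 1.331 mg/L.

1.33 mg/L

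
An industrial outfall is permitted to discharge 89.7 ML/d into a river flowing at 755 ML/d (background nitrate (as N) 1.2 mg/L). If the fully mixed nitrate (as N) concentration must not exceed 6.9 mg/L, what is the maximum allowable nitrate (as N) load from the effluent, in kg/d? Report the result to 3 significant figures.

4920 kg/d

Mass balance at the limit: 755.0·1.200 + 89.70·Cₑ = 844.7·6.9 → Cₑ = 54.88 mg/L.
89.70 ML/d = 1.038 m³/s. Load = 1.038 m³/s × 54.88 g/m³ × 86 400 s/d = 4922 kg/d.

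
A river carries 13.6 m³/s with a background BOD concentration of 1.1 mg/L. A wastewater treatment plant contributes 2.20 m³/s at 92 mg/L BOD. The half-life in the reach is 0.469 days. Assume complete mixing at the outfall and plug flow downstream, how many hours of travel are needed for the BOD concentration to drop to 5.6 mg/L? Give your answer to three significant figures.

Flow-weighted average: C = (13.60·1.100 + 2.200·92.00) / 15.80 = 217.4/15.80 = 13.76 mg/L.
Half-life 0.469 d → k = ln 2 / 0.469 = 1.478 d⁻¹.
13.76·exp(−k·t) = 5.6 → t = ln(13.76/5.6)/k = 52540 s = 14.60 h.

14.6 h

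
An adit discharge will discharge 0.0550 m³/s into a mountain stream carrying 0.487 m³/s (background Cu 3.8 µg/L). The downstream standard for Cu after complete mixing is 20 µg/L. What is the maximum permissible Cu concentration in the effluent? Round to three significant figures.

At the limit, (Qr·Cr + Qe·Cₑ)/(Qr + Qe) = 20:
Cₑ = (0.5420·20 − 0.4870·3.800) / 0.05500 = 163.4 µg/L.

163 µg/L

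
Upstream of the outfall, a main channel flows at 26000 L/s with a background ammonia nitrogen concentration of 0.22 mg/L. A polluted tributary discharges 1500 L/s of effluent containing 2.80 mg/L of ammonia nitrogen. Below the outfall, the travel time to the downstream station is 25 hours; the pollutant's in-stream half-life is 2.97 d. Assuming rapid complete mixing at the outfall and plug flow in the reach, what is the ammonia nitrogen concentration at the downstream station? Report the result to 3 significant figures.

After mixing, C = (26000·0.2200 + 1500·2.800) / 27500 = 9920/27500 = 0.3607 mg/L.
Half-life 2.97 d → k = ln 2 / 2.97 = 0.2334 d⁻¹.
Applying C = C₀e^(−kt): 0.3607 × 0.7842 = 0.2829 mg/L.

0.283 mg/L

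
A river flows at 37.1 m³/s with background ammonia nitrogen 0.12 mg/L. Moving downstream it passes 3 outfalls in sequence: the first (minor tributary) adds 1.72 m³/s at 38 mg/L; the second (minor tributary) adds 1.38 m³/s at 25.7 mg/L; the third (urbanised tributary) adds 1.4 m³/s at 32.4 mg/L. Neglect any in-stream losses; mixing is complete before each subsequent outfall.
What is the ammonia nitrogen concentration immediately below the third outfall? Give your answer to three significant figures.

3.62 mg/L

Below outfall 1: Q → 38.82 m³/s, C = (37.10·0.1200 + 1.720·38.00)/38.82 = 1.798 mg/L.
Below outfall 2: Q → 40.20 m³/s, C = (38.82·1.798 + 1.380·25.70)/40.20 = 2.619 mg/L.
Below outfall 3: Q → 41.60 m³/s, C = (40.20·2.619 + 1.400·32.40)/41.60 = 3.621 mg/L.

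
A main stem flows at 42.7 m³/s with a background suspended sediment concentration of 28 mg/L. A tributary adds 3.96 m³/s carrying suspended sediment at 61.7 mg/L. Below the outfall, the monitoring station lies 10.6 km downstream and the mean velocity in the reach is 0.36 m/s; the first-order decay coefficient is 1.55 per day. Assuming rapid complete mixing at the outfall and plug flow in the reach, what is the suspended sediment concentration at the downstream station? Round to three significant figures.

18.2 mg/L

Flow-weighted average: C = (42.70·28.00 + 3.960·61.70) / 46.66 = 1440/46.66 = 30.86 mg/L.
Travel time t = 10.6·1000 / 0.36 = 29440 s = 8.179 h.
Applying C = C₀e^(−kt): 30.86 × 0.5896 = 18.20 mg/L.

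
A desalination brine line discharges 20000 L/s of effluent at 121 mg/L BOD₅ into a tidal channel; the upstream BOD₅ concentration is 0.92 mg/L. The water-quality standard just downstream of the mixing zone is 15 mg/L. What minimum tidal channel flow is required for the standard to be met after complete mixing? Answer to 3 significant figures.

151000 L/s

Set C_mix = 15: (Q·0.9200 + 20000·121.0) / (Q + 20000) = 15
→ Q = 20000·(121.0 − 15)/(15 − 0.9200) = 150600 L/s.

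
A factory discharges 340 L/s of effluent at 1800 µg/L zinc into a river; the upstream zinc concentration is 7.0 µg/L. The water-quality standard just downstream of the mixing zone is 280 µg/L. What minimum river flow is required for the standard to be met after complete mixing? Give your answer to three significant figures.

1890 L/s

Set C_mix = 280: (Q·7.000 + 340.0·1800) / (Q + 340.0) = 280
→ Q = 340.0·(1800 − 280)/(280 − 7.000) = 1893 L/s.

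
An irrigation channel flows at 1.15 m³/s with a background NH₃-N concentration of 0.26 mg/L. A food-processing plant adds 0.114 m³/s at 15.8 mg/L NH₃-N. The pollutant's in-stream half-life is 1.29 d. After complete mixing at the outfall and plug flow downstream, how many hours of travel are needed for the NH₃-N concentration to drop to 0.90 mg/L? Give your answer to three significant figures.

Mixed concentration C = ΣQC/ΣQ = (1.150·0.2600 + 0.1140·15.80) / 1.264 = 2.100/1.264 = 1.662 mg/L.
Half-life 1.29 d → k = ln 2 / 1.29 = 0.5373 d⁻¹.
1.662·exp(−k·t) = 0.90 → t = ln(1.662/0.90)/k = 98590 s = 27.39 h.

27.4 h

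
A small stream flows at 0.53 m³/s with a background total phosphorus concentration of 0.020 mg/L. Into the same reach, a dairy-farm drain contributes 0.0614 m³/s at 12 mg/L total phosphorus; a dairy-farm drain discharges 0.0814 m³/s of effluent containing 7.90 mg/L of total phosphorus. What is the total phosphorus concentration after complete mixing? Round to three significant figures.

2.07 mg/L

Mass balance: C = (0.5300·0.02000 + 0.06140·12.00 + 0.08140·7.900) / 0.6728 = 1.390/0.6728 = 2.067 mg/L.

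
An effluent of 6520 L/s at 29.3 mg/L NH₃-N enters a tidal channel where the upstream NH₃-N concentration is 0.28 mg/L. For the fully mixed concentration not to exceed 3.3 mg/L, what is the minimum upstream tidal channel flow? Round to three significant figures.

56100 L/s

Set C_mix = 3.3: (Q·0.2800 + 6520·29.30) / (Q + 6520) = 3.3
→ Q = 6520·(29.30 − 3.3)/(3.3 − 0.2800) = 56130 L/s.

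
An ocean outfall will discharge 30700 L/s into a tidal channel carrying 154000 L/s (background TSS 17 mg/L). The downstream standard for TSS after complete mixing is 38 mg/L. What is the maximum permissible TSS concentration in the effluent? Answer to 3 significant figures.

143 mg/L

At the limit, (Qr·Cr + Qe·Cₑ)/(Qr + Qe) = 38:
Cₑ = (184700·38 − 154000·17.00) / 30700 = 143.3 mg/L.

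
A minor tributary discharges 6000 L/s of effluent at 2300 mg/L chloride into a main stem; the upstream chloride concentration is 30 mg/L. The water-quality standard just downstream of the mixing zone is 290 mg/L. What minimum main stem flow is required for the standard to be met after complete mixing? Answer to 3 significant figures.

46400 L/s

Set C_mix = 290: (Q·30.00 + 6000·2300) / (Q + 6000) = 290
→ Q = 6000·(2300 − 290)/(290 − 30.00) = 46380 L/s.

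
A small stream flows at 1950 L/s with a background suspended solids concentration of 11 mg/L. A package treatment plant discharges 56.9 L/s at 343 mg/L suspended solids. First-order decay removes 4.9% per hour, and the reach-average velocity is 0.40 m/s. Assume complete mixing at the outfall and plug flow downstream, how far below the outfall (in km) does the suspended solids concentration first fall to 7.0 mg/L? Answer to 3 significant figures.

Flow-weighted average: C = (1950·11.00 + 56.90·343.0) / 2007 = 40970/2007 = 20.41 mg/L.
4.9%/h lost → k = −ln(1 − 0.049) = 0.05024 h⁻¹.
Set 20.41·exp(−k·t) = 7.0 → t = ln(20.41/7.0)/k = 76690 s = 21.30 h.
Distance = v·t = 0.40·76690 = 30680 m = 30.68 km.

30.7 km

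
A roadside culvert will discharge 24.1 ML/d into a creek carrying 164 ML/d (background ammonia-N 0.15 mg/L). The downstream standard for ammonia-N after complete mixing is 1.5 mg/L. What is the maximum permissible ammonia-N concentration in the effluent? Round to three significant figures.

At the limit, (Qr·Cr + Qe·Cₑ)/(Qr + Qe) = 1.5:
Cₑ = (188.1·1.5 − 164.0·0.1500) / 24.10 = 10.69 mg/L.

10.7 mg/L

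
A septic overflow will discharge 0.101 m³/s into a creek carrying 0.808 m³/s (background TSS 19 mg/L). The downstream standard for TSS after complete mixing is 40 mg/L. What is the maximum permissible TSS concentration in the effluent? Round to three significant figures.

At the limit, (Qr·Cr + Qe·Cₑ)/(Qr + Qe) = 40:
Cₑ = (0.9090·40 − 0.8080·19.00) / 0.1010 = 208.0 mg/L.

208 mg/L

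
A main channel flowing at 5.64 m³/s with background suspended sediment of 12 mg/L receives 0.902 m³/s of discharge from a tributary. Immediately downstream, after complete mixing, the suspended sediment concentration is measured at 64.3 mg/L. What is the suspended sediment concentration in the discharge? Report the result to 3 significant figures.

391 mg/L

Mass balance: 5.640·12.00 + 0.9020·Cₑ = 6.542·64.30
→ Cₑ = (6.542·64.30 − 5.640·12.00) / 0.9020 = 391.3 mg/L.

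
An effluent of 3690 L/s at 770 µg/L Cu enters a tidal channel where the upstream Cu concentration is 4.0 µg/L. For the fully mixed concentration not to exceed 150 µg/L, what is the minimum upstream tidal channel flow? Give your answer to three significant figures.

15700 L/s

Set C_mix = 150: (Q·4.000 + 3690·770.0) / (Q + 3690) = 150
→ Q = 3690·(770.0 − 150)/(150 − 4.000) = 15670 L/s.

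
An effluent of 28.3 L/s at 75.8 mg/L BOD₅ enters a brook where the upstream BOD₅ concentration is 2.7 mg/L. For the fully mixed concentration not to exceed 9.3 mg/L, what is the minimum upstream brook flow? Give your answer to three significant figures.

Set C_mix = 9.3: (Q·2.700 + 28.30·75.80) / (Q + 28.30) = 9.3
→ Q = 28.30·(75.80 − 9.3)/(9.3 − 2.700) = 285.1 L/s.

285 L/s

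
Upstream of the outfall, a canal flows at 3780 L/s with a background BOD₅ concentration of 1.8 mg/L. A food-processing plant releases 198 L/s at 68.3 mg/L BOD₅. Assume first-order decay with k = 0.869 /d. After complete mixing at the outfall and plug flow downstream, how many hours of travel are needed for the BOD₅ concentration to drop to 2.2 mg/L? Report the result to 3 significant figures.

Flow-weighted average: C = (3780·1.800 + 198.0·68.30) / 3978 = 20330/3978 = 5.110 mg/L.
5.110·exp(−k·t) = 2.2 → t = ln(5.110/2.2)/k = 83790 s = 23.27 h.

23.3 h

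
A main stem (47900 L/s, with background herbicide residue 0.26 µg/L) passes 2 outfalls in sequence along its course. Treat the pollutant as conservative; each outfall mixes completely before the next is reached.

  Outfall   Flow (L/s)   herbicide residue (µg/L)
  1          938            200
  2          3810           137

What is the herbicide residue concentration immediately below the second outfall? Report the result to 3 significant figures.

Outfall 1: combined Q = 48840 L/s; C = (47900·0.2600 + 938.0·200.0)/48840 = 4.096 µg/L.
Outfall 2: combined Q = 52650 L/s; C = (48840·4.096 + 3810·137.0)/52650 = 13.71 µg/L.

13.7 µg/L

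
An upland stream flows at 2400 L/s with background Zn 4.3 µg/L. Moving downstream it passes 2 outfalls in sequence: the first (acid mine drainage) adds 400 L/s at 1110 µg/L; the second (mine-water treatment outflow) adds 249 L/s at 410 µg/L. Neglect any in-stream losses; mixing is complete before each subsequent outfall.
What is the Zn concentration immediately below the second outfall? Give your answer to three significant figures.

182 µg/L

Outfall 1: combined Q = 2800 L/s; C = (2400·4.300 + 400.0·1110)/2800 = 162.3 µg/L.
Outfall 2: combined Q = 3049 L/s; C = (2800·162.3 + 249.0·410.0)/3049 = 182.5 µg/L.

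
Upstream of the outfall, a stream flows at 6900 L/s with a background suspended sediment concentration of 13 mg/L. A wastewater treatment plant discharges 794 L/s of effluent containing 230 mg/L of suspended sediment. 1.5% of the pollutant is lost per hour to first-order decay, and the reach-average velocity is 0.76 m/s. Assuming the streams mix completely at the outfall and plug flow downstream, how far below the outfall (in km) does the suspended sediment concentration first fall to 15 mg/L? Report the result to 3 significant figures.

155 km

Flow-weighted average: C = (6900·13.00 + 794.0·230.0) / 7694 = 272300/7694 = 35.39 mg/L.
1.5%/h lost → k = −ln(1 − 0.015) = 0.01511 h⁻¹.
Set 35.39·exp(−k·t) = 15 → t = ln(35.39/15)/k = 204500 s = 56.80 h.
Distance = v·t = 0.76·204500 = 155400 m = 155.4 km.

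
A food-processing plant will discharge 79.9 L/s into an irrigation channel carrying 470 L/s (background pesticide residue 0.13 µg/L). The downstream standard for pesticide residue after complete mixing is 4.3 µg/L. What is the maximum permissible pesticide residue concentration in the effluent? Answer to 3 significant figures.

28.8 µg/L

At the limit, (Qr·Cr + Qe·Cₑ)/(Qr + Qe) = 4.3:
Cₑ = (549.9·4.3 − 470.0·0.1300) / 79.90 = 28.83 µg/L.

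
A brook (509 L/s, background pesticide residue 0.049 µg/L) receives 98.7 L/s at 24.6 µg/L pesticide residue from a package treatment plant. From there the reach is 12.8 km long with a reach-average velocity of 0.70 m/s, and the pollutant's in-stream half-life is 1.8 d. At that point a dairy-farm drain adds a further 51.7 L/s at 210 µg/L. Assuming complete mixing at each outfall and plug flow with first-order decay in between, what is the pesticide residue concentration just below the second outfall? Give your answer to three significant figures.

19.9 µg/L

Mass balance: C = (509.0·0.04900 + 98.70·24.60) / 607.7 = 2453/607.7 = 4.036 µg/L; combined flow 607.7 L/s.
Travel time t = 12.8·1000 / 0.70 = 18290 s = 5.079 h.
Half-life 1.8 d → k = ln 2 / 1.8 = 0.3851 d⁻¹.
After decay, C = 4.036 × e^(−kt) = 4.036 × 0.9217 = 3.721 µg/L.
Second outfall: C = (607.7·3.721 + 51.70·210.0)/659.4 = 19.89 µg/L.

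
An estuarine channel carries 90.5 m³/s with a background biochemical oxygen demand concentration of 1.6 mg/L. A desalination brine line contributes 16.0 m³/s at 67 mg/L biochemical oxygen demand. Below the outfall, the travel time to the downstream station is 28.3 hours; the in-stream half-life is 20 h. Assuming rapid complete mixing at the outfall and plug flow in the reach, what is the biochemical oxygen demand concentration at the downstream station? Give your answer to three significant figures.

4.28 mg/L

Mass balance: C = (90.50·1.600 + 16.00·67.00) / 106.5 = 1217/106.5 = 11.43 mg/L.
Half-life 20 h → k = ln 2 / 20 = 0.03466 h⁻¹ = 0.8318 d⁻¹.
Applying C = C₀e^(−kt): 11.43 × 0.3750 = 4.285 mg/L.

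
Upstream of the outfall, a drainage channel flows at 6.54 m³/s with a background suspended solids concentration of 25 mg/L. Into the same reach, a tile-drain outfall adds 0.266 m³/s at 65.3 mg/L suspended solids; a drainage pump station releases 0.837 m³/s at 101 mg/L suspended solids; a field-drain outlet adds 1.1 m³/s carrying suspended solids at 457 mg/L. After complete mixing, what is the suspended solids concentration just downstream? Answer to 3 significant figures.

Mass balance: C = (6.540·25.00 + 0.2660·65.30 + 0.8370·101.0 + 1.100·457.0) / 8.743 = 768.1/8.743 = 87.85 mg/L.

87.9 mg/L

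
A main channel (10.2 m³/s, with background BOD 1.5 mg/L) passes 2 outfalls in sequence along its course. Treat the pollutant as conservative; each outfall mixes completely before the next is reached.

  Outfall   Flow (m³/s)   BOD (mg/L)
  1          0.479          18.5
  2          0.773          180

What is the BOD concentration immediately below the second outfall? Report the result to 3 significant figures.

Outfall 1: combined Q = 10.68 m³/s; C = (10.20·1.500 + 0.4790·18.50)/10.68 = 2.263 mg/L.
Outfall 2: combined Q = 11.45 m³/s; C = (10.68·2.263 + 0.7730·180.0)/11.45 = 14.26 mg/L.

14.3 mg/L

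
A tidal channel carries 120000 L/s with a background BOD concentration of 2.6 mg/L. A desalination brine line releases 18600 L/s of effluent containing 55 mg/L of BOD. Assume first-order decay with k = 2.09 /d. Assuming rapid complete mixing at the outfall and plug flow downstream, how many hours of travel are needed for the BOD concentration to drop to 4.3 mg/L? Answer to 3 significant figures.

9.26 h

Conservation of mass: C = (120000·2.600 + 18600·55.00) / 138600 = 1335000/138600 = 9.632 mg/L.
9.632·exp(−k·t) = 4.3 → t = ln(9.632/4.3)/k = 33340 s = 9.261 h.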